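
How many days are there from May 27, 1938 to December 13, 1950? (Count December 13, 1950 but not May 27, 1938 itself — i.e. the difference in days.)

4583

May 27, 1938 → May 27, 1939: 365 days.
May 27, 1939 → May 27, 1940: 366 days (Feb 29, 1940 is in that span).
May 27, 1940 → May 27, 1941: 365 days.
May 27, 1941 → May 27, 1942: 365 days.
May 27, 1942 → May 27, 1943: 365 days.
May 27, 1943 → May 27, 1944: 366 days (Feb 29, 1944 is in that span).
May 27, 1944 → May 27, 1945: 365 days.
May 27, 1945 → May 27, 1946: 365 days.
May 27, 1946 → May 27, 1947: 365 days.
May 27, 1947 → May 27, 1948: 366 days (Feb 29, 1948 is in that span).
May 27, 1948 → May 27, 1949: 365 days.
May 27, 1949 → May 27, 1950: 365 days.
May 27, 1950 → Jun 27, 1950: 31 days (May has 31).
Jun 27, 1950 → Jul 27, 1950: 30 days (June has 30).
Jul 27, 1950 → Aug 27, 1950: 31 days (July has 31).
Aug 27, 1950 → Sep 27, 1950: 31 days (August has 31).
Sep 27, 1950 → Oct 27, 1950: 30 days (September has 30).
Oct 27, 1950 → Nov 27, 1950: 31 days (October has 31).
Nov 27, 1950 → Dec 13, 1950: 16 days.
Total: 4583 days.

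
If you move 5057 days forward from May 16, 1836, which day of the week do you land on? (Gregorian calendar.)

Thursday

First find the weekday of May 16, 1836. Doomsday rule: the anchor day for the 1800s is Friday. For year 36: 36÷12 = 3 r 0, and 0÷4 = 0, so 3+0+0 = 3.
Friday + 3 ≡ Monday — that's 1836's doomsday.
In May the doomsday date is May 9.
May 16 is 7 days after May 9; 7 mod 7 = 0, so Monday + 0 = Monday.
5057 mod 7 = 3, so 5057 days after a Monday is Monday + 3 = Thursday.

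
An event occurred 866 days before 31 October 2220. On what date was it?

−366 (one year; includes Feb 29, 2220) → Oct 31, 2219 (500 left).
−365 (one year) → Oct 31, 2218 (135 left).
−31 → Sep 30, 2218 (end of Sep, 30 days; 104 left).
−30 → Aug 31, 2218 (end of Aug, 31 days; 74 left).
−31 → Jul 31, 2218 (end of Jul, 31 days; 43 left).
−31 → Jun 30, 2218 (end of Jun, 30 days; 12 left).
−12 → Jun 18, 2218.

June 18, 2218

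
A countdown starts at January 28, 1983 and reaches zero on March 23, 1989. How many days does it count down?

2246

Jan 28, 1983 → Jan 28, 1984: 365 days.
Jan 28, 1984 → Jan 28, 1985: 366 days (Feb 29, 1984 is in that span).
Jan 28, 1985 → Jan 28, 1986: 365 days.
Jan 28, 1986 → Jan 28, 1987: 365 days.
Jan 28, 1987 → Jan 28, 1988: 365 days.
Jan 28, 1988 → Jan 28, 1989: 366 days (Feb 29, 1988 is in that span).
Jan 28, 1989 → Feb 28, 1989: 31 days (January has 31).
Feb 28, 1989 → Mar 23, 1989: 23 days.
Total: 2246 days.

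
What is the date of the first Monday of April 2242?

April 4, 2242

April 1, 2242 is a Friday.
The first Monday is therefore April 4 (3 days later).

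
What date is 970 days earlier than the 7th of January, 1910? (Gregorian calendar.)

−365 (one year) → Jan 7, 1909 (605 left).
−366 (one year; includes Feb 29, 1908) → Jan 7, 1908 (239 left).
−7 → Dec 31, 1907 (end of Dec, 31 days; 232 left).
−31 → Nov 30, 1907 (end of Nov, 30 days; 201 left).
−30 → Oct 31, 1907 (end of Oct, 31 days; 171 left).
−31 → Sep 30, 1907 (end of Sep, 30 days; 140 left).
−30 → Aug 31, 1907 (end of Aug, 31 days; 110 left).
−31 → Jul 31, 1907 (end of Jul, 31 days; 79 left).
−31 → Jun 30, 1907 (end of Jun, 30 days; 48 left).
−30 → May 31, 1907 (end of May, 31 days; 18 left).
−18 → May 13, 1907.

May 13, 1907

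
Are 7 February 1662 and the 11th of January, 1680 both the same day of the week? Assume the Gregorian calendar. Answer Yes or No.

No

From Feb 7, 1662 to Jan 11, 1680 is 6547 days.
6547 mod 7 = 2, so they are different weekdays.
(Feb 7, 1662 is a Tuesday; Jan 11, 1680 is a Thursday.)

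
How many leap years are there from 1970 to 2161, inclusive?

47

Multiples of 4 in [1970,2161]: 48.
Of those, multiples of 100: 2 (not leap unless ÷400).
Multiples of 400: 1.
Leap years = 48 − 2 + 1 = 47.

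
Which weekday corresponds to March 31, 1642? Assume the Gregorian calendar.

Doomsday rule: the anchor day for the 1600s is Tuesday. For year 42: 42÷12 = 3 r 6, and 6÷4 = 1, so 3+6+1 = 10.
Tuesday + 10 ≡ Friday — that's 1642's doomsday.
In March the doomsday date is Mar 14.
Mar 31 is 17 days after Mar 14; 17 mod 7 = 3, so Friday + 3 = Monday.

Monday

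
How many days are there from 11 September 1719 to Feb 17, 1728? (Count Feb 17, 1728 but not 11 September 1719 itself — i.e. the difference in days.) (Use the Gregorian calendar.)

3081

Sep 11, 1719 → Sep 11, 1720: 366 days (Feb 29, 1720 is in that span).
Sep 11, 1720 → Sep 11, 1721: 365 days.
Sep 11, 1721 → Sep 11, 1722: 365 days.
Sep 11, 1722 → Sep 11, 1723: 365 days.
Sep 11, 1723 → Sep 11, 1724: 366 days (Feb 29, 1724 is in that span).
Sep 11, 1724 → Sep 11, 1725: 365 days.
Sep 11, 1725 → Sep 11, 1726: 365 days.
Sep 11, 1726 → Sep 11, 1727: 365 days.
Sep 11, 1727 → Oct 11, 1727: 30 days (September has 30).
Oct 11, 1727 → Nov 11, 1727: 31 days (October has 31).
Nov 11, 1727 → Dec 11, 1727: 30 days (November has 30).
Dec 11, 1727 → Jan 11, 1728: 31 days (December has 31).
Jan 11, 1728 → Feb 11, 1728: 31 days (January has 31).
Feb 11, 1728 → Feb 17, 1728: 6 days.
Total: 3081 days.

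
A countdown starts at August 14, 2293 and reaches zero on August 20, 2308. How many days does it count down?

5484

Aug 14, 2293 → Aug 14, 2294: 365 days.
Aug 14, 2294 → Aug 14, 2295: 365 days.
Aug 14, 2295 → Aug 14, 2296: 366 days (Feb 29, 2296 is in that span).
Aug 14, 2296 → Aug 14, 2297: 365 days.
Aug 14, 2297 → Aug 14, 2298: 365 days.
Aug 14, 2298 → Aug 14, 2299: 365 days.
Aug 14, 2299 → Aug 14, 2300: 365 days.
Aug 14, 2300 → Aug 14, 2301: 365 days.
Aug 14, 2301 → Aug 14, 2302: 365 days.
Aug 14, 2302 → Aug 14, 2303: 365 days.
Aug 14, 2303 → Aug 14, 2304: 366 days (Feb 29, 2304 is in that span).
Aug 14, 2304 → Aug 14, 2305: 365 days.
Aug 14, 2305 → Aug 14, 2306: 365 days.
Aug 14, 2306 → Aug 14, 2307: 365 days.
Aug 14, 2307 → Sep 14, 2307: 31 days (August has 31).
Sep 14, 2307 → Oct 14, 2307: 30 days (September has 30).
Oct 14, 2307 → Nov 14, 2307: 31 days (October has 31).
Nov 14, 2307 → Dec 14, 2307: 30 days (November has 30).
Dec 14, 2307 → Jan 14, 2308: 31 days (December has 31).
Jan 14, 2308 → Feb 14, 2308: 31 days (January has 31).
Feb 14, 2308 → Mar 14, 2308: 29 days (February has 29).
Mar 14, 2308 → Apr 14, 2308: 31 days (March has 31).
Apr 14, 2308 → May 14, 2308: 30 days (April has 30).
May 14, 2308 → Jun 14, 2308: 31 days (May has 31).
Jun 14, 2308 → Jul 14, 2308: 30 days (June has 30).
Jul 14, 2308 → Aug 14, 2308: 31 days (July has 31).
Aug 14, 2308 → Aug 20, 2308: 6 days.
Total: 5484 days.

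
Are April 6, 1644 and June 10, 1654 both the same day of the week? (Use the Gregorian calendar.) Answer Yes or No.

From Apr 6, 1644 to Jun 10, 1654 is 3717 days.
3717 mod 7 = 0, so they are the same weekday.
(Apr 6, 1644 is a Wednesday; Jun 10, 1654 is a Wednesday.)

Yes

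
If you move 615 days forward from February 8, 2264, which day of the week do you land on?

First find the weekday of Feb 8, 2264. Doomsday rule: the anchor day for the 2200s is Friday. For year 64: 64÷12 = 5 r 4, and 4÷4 = 1, so 5+4+1 = 10.
Friday + 10 ≡ Monday — that's 2264's doomsday.
In February the doomsday date is Feb 29 (2264 is a leap year (divisible by 4)).
Feb 8 is 21 days before Feb 29; 21 mod 7 = 0, so Monday − 0 = Monday.
615 mod 7 = 6, so 615 days after a Monday is Monday + 6 = Sunday.

Sunday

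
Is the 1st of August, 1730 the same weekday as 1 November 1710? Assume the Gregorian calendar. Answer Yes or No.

From Nov 1, 1710 to Aug 1, 1730 is 7213 days.
7213 mod 7 = 3, so they are different weekdays.
(Nov 1, 1710 is a Saturday; Aug 1, 1730 is a Tuesday.)

No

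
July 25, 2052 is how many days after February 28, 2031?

Feb 28, 2031 → Feb 28, 2032: 365 days.
Feb 28, 2032 → Feb 28, 2033: 366 days (Feb 29, 2032 is in that span).
Feb 28, 2033 → Feb 28, 2034: 365 days.
Feb 28, 2034 → Feb 28, 2035: 365 days.
Feb 28, 2035 → Feb 28, 2036: 365 days.
Feb 28, 2036 → Feb 28, 2037: 366 days (Feb 29, 2036 is in that span).
Feb 28, 2037 → Feb 28, 2038: 365 days.
Feb 28, 2038 → Feb 28, 2039: 365 days.
Feb 28, 2039 → Feb 28, 2040: 365 days.
Feb 28, 2040 → Feb 28, 2041: 366 days (Feb 29, 2040 is in that span).
Feb 28, 2041 → Feb 28, 2042: 365 days.
Feb 28, 2042 → Feb 28, 2043: 365 days.
Feb 28, 2043 → Feb 28, 2044: 365 days.
Feb 28, 2044 → Feb 28, 2045: 366 days (Feb 29, 2044 is in that span).
Feb 28, 2045 → Feb 28, 2046: 365 days.
Feb 28, 2046 → Feb 28, 2047: 365 days.
Feb 28, 2047 → Feb 28, 2048: 365 days.
Feb 28, 2048 → Feb 28, 2049: 366 days (Feb 29, 2048 is in that span).
Feb 28, 2049 → Feb 28, 2050: 365 days.
Feb 28, 2050 → Feb 28, 2051: 365 days.
Feb 28, 2051 → Feb 28, 2052: 365 days.
Feb 28, 2052 → Mar 28, 2052: 29 days (February has 29).
Mar 28, 2052 → Apr 28, 2052: 31 days (March has 31).
Apr 28, 2052 → May 28, 2052: 30 days (April has 30).
May 28, 2052 → Jun 28, 2052: 31 days (May has 31).
Jun 28, 2052 → Jul 25, 2052: 27 days.
Total: 7818 days.

7818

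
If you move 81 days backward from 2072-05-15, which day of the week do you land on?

May 15, 2072 is a Sunday.
81 mod 7 = 4, so 81 days before a Sunday is Sunday − 4 = Wednesday.

Wednesday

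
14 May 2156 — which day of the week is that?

Doomsday rule: the anchor day for the 2100s is Sunday. For year 56: 56÷12 = 4 r 8, and 8÷4 = 2, so 4+8+2 = 14.
Sunday + 14 ≡ Sunday — that's 2156's doomsday.
In May the doomsday date is May 9.
May 14 is 5 days after May 9; 5 mod 7 = 5, so Sunday + 5 = Friday.

Friday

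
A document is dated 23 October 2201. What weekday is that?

Doomsday rule: the anchor day for the 2200s is Friday. For year 01: 1÷12 = 0 r 1, and 1÷4 = 0, so 0+1+0 = 1.
Friday + 1 ≡ Saturday — that's 2201's doomsday.
In October the doomsday date is Oct 10.
Oct 23 is 13 days after Oct 10; 13 mod 7 = 6, so Saturday + 6 = Friday.

Friday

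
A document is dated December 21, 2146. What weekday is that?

Wednesday

Doomsday rule: the anchor day for the 2100s is Sunday. For year 46: 46÷12 = 3 r 10, and 10÷4 = 2, so 3+10+2 = 15.
Sunday + 15 ≡ Monday — that's 2146's doomsday.
In December the doomsday date is Dec 12.
Dec 21 is 9 days after Dec 12; 9 mod 7 = 2, so Monday + 2 = Wednesday.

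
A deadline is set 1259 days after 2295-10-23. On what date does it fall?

+366 (one year; includes Feb 29, 2296) → Oct 23, 2296 (893 left).
+365 (one year) → Oct 23, 2297 (528 left).
+365 (one year) → Oct 23, 2298 (163 left).
Oct has 31 days: +9 → Nov 1, 2298 (154 left).
Nov has 30 days: +30 → Dec 1, 2298 (124 left).
Dec has 31 days: +31 → Jan 1, 2299 (93 left).
Jan has 31 days: +31 → Feb 1, 2299 (62 left).
Feb has 28 days: +28 → Mar 1, 2299 (34 left).
Mar has 31 days: +31 → Apr 1, 2299 (3 left).
+3 → Apr 4, 2299.

April 4, 2299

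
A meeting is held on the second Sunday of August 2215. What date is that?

August 13, 2215

August 1, 2215 is a Tuesday.
The first Sunday is therefore August 6 (5 days later).
The second Sunday is 6 + 1×7 = August 13.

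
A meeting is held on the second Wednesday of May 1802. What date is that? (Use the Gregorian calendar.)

May 1, 1802 is a Saturday.
The first Wednesday is therefore May 5 (4 days later).
The second Wednesday is 5 + 1×7 = May 12.

May 12, 1802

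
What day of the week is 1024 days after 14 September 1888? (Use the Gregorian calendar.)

Sunday

First find the weekday of Sep 14, 1888. Doomsday rule: the anchor day for the 1800s is Friday. For year 88: 88÷12 = 7 r 4, and 4÷4 = 1, so 7+4+1 = 12.
Friday + 12 ≡ Wednesday — that's 1888's doomsday.
In September the doomsday date is Sep 5.
Sep 14 is 9 days after Sep 5; 9 mod 7 = 2, so Wednesday + 2 = Friday.
1024 mod 7 = 2, so 1024 days after a Friday is Friday + 2 = Sunday.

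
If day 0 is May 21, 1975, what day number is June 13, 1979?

May 21, 1975 → May 21, 1976: 366 days (Feb 29, 1976 is in that span).
May 21, 1976 → May 21, 1977: 365 days.
May 21, 1977 → May 21, 1978: 365 days.
May 21, 1978 → Jun 21, 1978: 31 days (May has 31).
Jun 21, 1978 → Jul 21, 1978: 30 days (June has 30).
Jul 21, 1978 → Aug 21, 1978: 31 days (July has 31).
Aug 21, 1978 → Sep 21, 1978: 31 days (August has 31).
Sep 21, 1978 → Oct 21, 1978: 30 days (September has 30).
Oct 21, 1978 → Nov 21, 1978: 31 days (October has 31).
Nov 21, 1978 → Dec 21, 1978: 30 days (November has 30).
Dec 21, 1978 → Jan 21, 1979: 31 days (December has 31).
Jan 21, 1979 → Feb 21, 1979: 31 days (January has 31).
Feb 21, 1979 → Mar 21, 1979: 28 days (February has 28).
Mar 21, 1979 → Apr 21, 1979: 31 days (March has 31).
Apr 21, 1979 → May 21, 1979: 30 days (April has 30).
May 21, 1979 → Jun 13, 1979: 23 days.
Total: 1484 days.

1484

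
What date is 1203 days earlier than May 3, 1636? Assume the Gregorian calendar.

January 16, 1633

−366 (one year; includes Feb 29, 1636) → May 3, 1635 (837 left).
−365 (one year) → May 3, 1634 (472 left).
−365 (one year) → May 3, 1633 (107 left).
−3 → Apr 30, 1633 (end of Apr, 30 days; 104 left).
−30 → Mar 31, 1633 (end of Mar, 31 days; 74 left).
−31 → Feb 28, 1633 (end of Feb, 28 days; 43 left).
−28 → Jan 31, 1633 (end of Jan, 31 days; 15 left).
−15 → Jan 16, 1633.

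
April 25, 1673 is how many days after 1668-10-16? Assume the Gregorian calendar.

1652

Oct 16, 1668 → Oct 16, 1669: 365 days.
Oct 16, 1669 → Oct 16, 1670: 365 days.
Oct 16, 1670 → Oct 16, 1671: 365 days.
Oct 16, 1671 → Oct 16, 1672: 366 days (Feb 29, 1672 is in that span).
Oct 16, 1672 → Nov 16, 1672: 31 days (October has 31).
Nov 16, 1672 → Dec 16, 1672: 30 days (November has 30).
Dec 16, 1672 → Jan 16, 1673: 31 days (December has 31).
Jan 16, 1673 → Feb 16, 1673: 31 days (January has 31).
Feb 16, 1673 → Mar 16, 1673: 28 days (February has 28).
Mar 16, 1673 → Apr 16, 1673: 31 days (March has 31).
Apr 16, 1673 → Apr 25, 1673: 9 days.
Total: 1652 days.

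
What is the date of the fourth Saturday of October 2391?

October 26, 2391

October 1, 2391 is a Tuesday.
The first Saturday is therefore October 5 (4 days later).
The fourth Saturday is 5 + 3×7 = October 26.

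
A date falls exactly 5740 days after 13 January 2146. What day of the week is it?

First find the weekday of Jan 13, 2146. Doomsday rule: the anchor day for the 2100s is Sunday. For year 46: 46÷12 = 3 r 10, and 10÷4 = 2, so 3+10+2 = 15.
Sunday + 15 ≡ Monday — that's 2146's doomsday.
In January the doomsday date is Jan 3 (2146 is not a leap year).
Jan 13 is 10 days after Jan 3; 10 mod 7 = 3, so Monday + 3 = Thursday.
5740 mod 7 = 0, so 5740 days after a Thursday is Thursday + 0 = Thursday.

Thursday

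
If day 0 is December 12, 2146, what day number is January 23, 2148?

407

Dec 12, 2146 → Dec 12, 2147: 365 days.
Dec 12, 2147 → Jan 12, 2148: 31 days (December has 31).
Jan 12, 2148 → Jan 23, 2148: 11 days.
Total: 407 days.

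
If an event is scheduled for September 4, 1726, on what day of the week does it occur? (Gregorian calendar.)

Wednesday

Doomsday rule: the anchor day for the 1700s is Sunday. For year 26: 26÷12 = 2 r 2, and 2÷4 = 0, so 2+2+0 = 4.
Sunday + 4 ≡ Thursday — that's 1726's doomsday.
In September the doomsday date is Sep 5.
Sep 4 is 1 day before Sep 5; 1 mod 7 = 1, so Thursday − 1 = Wednesday.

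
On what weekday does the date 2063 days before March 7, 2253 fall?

Wednesday

Mar 7, 2253 is a Monday.
2063 mod 7 = 5, so 2063 days before a Monday is Monday − 5 = Wednesday.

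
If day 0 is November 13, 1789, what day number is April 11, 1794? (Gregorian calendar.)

1610

Nov 13, 1789 → Nov 13, 1790: 365 days.
Nov 13, 1790 → Nov 13, 1791: 365 days.
Nov 13, 1791 → Nov 13, 1792: 366 days (Feb 29, 1792 is in that span).
Nov 13, 1792 → Nov 13, 1793: 365 days.
Nov 13, 1793 → Dec 13, 1793: 30 days (November has 30).
Dec 13, 1793 → Jan 13, 1794: 31 days (December has 31).
Jan 13, 1794 → Feb 13, 1794: 31 days (January has 31).
Feb 13, 1794 → Mar 13, 1794: 28 days (February has 28).
Mar 13, 1794 → Apr 11, 1794: 29 days.
Total: 1610 days.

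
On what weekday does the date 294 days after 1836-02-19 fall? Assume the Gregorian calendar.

Friday

Feb 19, 1836 is a Friday.
294 mod 7 = 0, so 294 days after a Friday is Friday + 0 = Friday.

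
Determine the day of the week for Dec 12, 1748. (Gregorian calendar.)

Thursday

Doomsday rule: the anchor day for the 1700s is Sunday. For year 48: 48÷12 = 4 r 0, and 0÷4 = 0, so 4+0+0 = 4.
Sunday + 4 ≡ Thursday — that's 1748's doomsday.
In December the doomsday date is Dec 12.
Dec 12 is the doomsday itself: Thursday.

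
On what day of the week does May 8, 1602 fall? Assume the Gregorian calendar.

Doomsday rule: the anchor day for the 1600s is Tuesday. For year 02: 2÷12 = 0 r 2, and 2÷4 = 0, so 0+2+0 = 2.
Tuesday + 2 ≡ Thursday — that's 1602's doomsday.
In May the doomsday date is May 9.
May 8 is 1 day before May 9; 1 mod 7 = 1, so Thursday − 1 = Wednesday.

Wednesday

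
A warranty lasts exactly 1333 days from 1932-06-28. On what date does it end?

+365 (one year) → Jun 28, 1933 (968 left).
+365 (one year) → Jun 28, 1934 (603 left).
+365 (one year) → Jun 28, 1935 (238 left).
Jun has 30 days: +3 → Jul 1, 1935 (235 left).
Jul has 31 days: +31 → Aug 1, 1935 (204 left).
Aug has 31 days: +31 → Sep 1, 1935 (173 left).
Sep has 30 days: +30 → Oct 1, 1935 (143 left).
Oct has 31 days: +31 → Nov 1, 1935 (112 left).
Nov has 30 days: +30 → Dec 1, 1935 (82 left).
Dec has 31 days: +31 → Jan 1, 1936 (51 left).
Jan has 31 days: +31 → Feb 1, 1936 (20 left).
+20 → Feb 21, 1936.

February 21, 1936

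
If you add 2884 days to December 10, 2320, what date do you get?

+365 (one year) → Dec 10, 2321 (2519 left).
+365 (one year) → Dec 10, 2322 (2154 left).
+365 (one year) → Dec 10, 2323 (1789 left).
+366 (one year; includes Feb 29, 2324) → Dec 10, 2324 (1423 left).
+365 (one year) → Dec 10, 2325 (1058 left).
+365 (one year) → Dec 10, 2326 (693 left).
+365 (one year) → Dec 10, 2327 (328 left).
Dec has 31 days: +22 → Jan 1, 2328 (306 left).
Jan has 31 days: +31 → Feb 1, 2328 (275 left).
Feb has 29 days: +29 → Mar 1, 2328 (246 left).
Mar has 31 days: +31 → Apr 1, 2328 (215 left).
Apr has 30 days: +30 → May 1, 2328 (185 left).
May has 31 days: +31 → Jun 1, 2328 (154 left).
Jun has 30 days: +30 → Jul 1, 2328 (124 left).
Jul has 31 days: +31 → Aug 1, 2328 (93 left).
Aug has 31 days: +31 → Sep 1, 2328 (62 left).
Sep has 30 days: +30 → Oct 1, 2328 (32 left).
Oct has 31 days: +31 → Nov 1, 2328 (1 left).
+1 → Nov 2, 2328.

November 2, 2328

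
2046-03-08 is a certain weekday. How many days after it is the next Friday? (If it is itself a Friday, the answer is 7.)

1

Mar 8, 2046 is a Thursday.
From Thursday to the next Friday is 1 day.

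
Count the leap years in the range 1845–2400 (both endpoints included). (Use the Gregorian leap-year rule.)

Multiples of 4 in [1845,2400]: 139.
Of those, multiples of 100: 6 (not leap unless ÷400).
Multiples of 400: 2.
Leap years = 139 − 6 + 2 = 135.

135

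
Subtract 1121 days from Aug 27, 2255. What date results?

August 1, 2252

−365 (one year) → Aug 27, 2254 (756 left).
−365 (one year) → Aug 27, 2253 (391 left).
−27 → Jul 31, 2253 (end of Jul, 31 days; 364 left).
−31 → Jun 30, 2253 (end of Jun, 30 days; 333 left).
−30 → May 31, 2253 (end of May, 31 days; 303 left).
−31 → Apr 30, 2253 (end of Apr, 30 days; 272 left).
−30 → Mar 31, 2253 (end of Mar, 31 days; 242 left).
−31 → Feb 28, 2253 (end of Feb, 28 days; 211 left).
−28 → Jan 31, 2253 (end of Jan, 31 days; 183 left).
−31 → Dec 31, 2252 (end of Dec, 31 days; 152 left).
−31 → Nov 30, 2252 (end of Nov, 30 days; 121 left).
−30 → Oct 31, 2252 (end of Oct, 31 days; 91 left).
−31 → Sep 30, 2252 (end of Sep, 30 days; 60 left).
−30 → Aug 31, 2252 (end of Aug, 31 days; 30 left).
−30 → Aug 1, 2252.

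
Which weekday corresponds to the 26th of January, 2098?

Sunday

Doomsday rule: the anchor day for the 2000s is Tuesday. For year 98: 98÷12 = 8 r 2, and 2÷4 = 0, so 8+2+0 = 10.
Tuesday + 10 ≡ Friday — that's 2098's doomsday.
In January the doomsday date is Jan 3 (2098 is not a leap year).
Jan 26 is 23 days after Jan 3; 23 mod 7 = 2, so Friday + 2 = Sunday.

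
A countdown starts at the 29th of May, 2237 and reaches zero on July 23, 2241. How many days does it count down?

1516

May 29, 2237 → May 29, 2238: 365 days.
May 29, 2238 → May 29, 2239: 365 days.
May 29, 2239 → May 29, 2240: 366 days (Feb 29, 2240 is in that span).
May 29, 2240 → May 29, 2241: 365 days.
May 29, 2241 → Jun 29, 2241: 31 days (May has 31).
Jun 29, 2241 → Jul 23, 2241: 24 days.
Total: 1516 days.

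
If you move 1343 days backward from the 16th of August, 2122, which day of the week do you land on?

First find the weekday of Aug 16, 2122. Doomsday rule: the anchor day for the 2100s is Sunday. For year 22: 22÷12 = 1 r 10, and 10÷4 = 2, so 1+10+2 = 13.
Sunday + 13 ≡ Saturday — that's 2122's doomsday.
In August the doomsday date is Aug 8.
Aug 16 is 8 days after Aug 8; 8 mod 7 = 1, so Saturday + 1 = Sunday.
1343 mod 7 = 6, so 1343 days before a Sunday is Sunday − 6 = Monday.

Monday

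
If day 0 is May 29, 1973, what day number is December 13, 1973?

May 29, 1973 → Jun 29, 1973: 31 days (May has 31).
Jun 29, 1973 → Jul 29, 1973: 30 days (June has 30).
Jul 29, 1973 → Aug 29, 1973: 31 days (July has 31).
Aug 29, 1973 → Sep 29, 1973: 31 days (August has 31).
Sep 29, 1973 → Oct 29, 1973: 30 days (September has 30).
Oct 29, 1973 → Nov 29, 1973: 31 days (October has 31).
Nov 29, 1973 → Dec 13, 1973: 14 days.
Total: 198 days.

198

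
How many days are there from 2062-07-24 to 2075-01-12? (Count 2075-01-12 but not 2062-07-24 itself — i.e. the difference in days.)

Jul 24, 2062 → Jul 24, 2063: 365 days.
Jul 24, 2063 → Jul 24, 2064: 366 days (Feb 29, 2064 is in that span).
Jul 24, 2064 → Jul 24, 2065: 365 days.
Jul 24, 2065 → Jul 24, 2066: 365 days.
Jul 24, 2066 → Jul 24, 2067: 365 days.
Jul 24, 2067 → Jul 24, 2068: 366 days (Feb 29, 2068 is in that span).
Jul 24, 2068 → Jul 24, 2069: 365 days.
Jul 24, 2069 → Jul 24, 2070: 365 days.
Jul 24, 2070 → Jul 24, 2071: 365 days.
Jul 24, 2071 → Jul 24, 2072: 366 days (Feb 29, 2072 is in that span).
Jul 24, 2072 → Jul 24, 2073: 365 days.
Jul 24, 2073 → Jul 24, 2074: 365 days.
Jul 24, 2074 → Aug 24, 2074: 31 days (July has 31).
Aug 24, 2074 → Sep 24, 2074: 31 days (August has 31).
Sep 24, 2074 → Oct 24, 2074: 30 days (September has 30).
Oct 24, 2074 → Nov 24, 2074: 31 days (October has 31).
Nov 24, 2074 → Dec 24, 2074: 30 days (November has 30).
Dec 24, 2074 → Jan 12, 2075: 19 days.
Total: 4555 days.

4555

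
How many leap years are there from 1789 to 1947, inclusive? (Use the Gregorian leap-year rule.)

37

Multiples of 4 in [1789,1947]: 39.
Of those, multiples of 100: 2 (not leap unless ÷400).
Multiples of 400: 0.
Leap years = 39 − 2 + 0 = 37.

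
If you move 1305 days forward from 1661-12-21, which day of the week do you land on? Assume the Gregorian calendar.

Saturday

First find the weekday of Dec 21, 1661. Doomsday rule: the anchor day for the 1600s is Tuesday. For year 61: 61÷12 = 5 r 1, and 1÷4 = 0, so 5+1+0 = 6.
Tuesday + 6 ≡ Monday — that's 1661's doomsday.
In December the doomsday date is Dec 12.
Dec 21 is 9 days after Dec 12; 9 mod 7 = 2, so Monday + 2 = Wednesday.
1305 mod 7 = 3, so 1305 days after a Wednesday is Wednesday + 3 = Saturday.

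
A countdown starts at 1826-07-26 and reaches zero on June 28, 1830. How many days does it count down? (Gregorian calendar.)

Jul 26, 1826 → Jul 26, 1827: 365 days.
Jul 26, 1827 → Jul 26, 1828: 366 days (Feb 29, 1828 is in that span).
Jul 26, 1828 → Jul 26, 1829: 365 days.
Jul 26, 1829 → Aug 26, 1829: 31 days (July has 31).
Aug 26, 1829 → Sep 26, 1829: 31 days (August has 31).
Sep 26, 1829 → Oct 26, 1829: 30 days (September has 30).
Oct 26, 1829 → Nov 26, 1829: 31 days (October has 31).
Nov 26, 1829 → Dec 26, 1829: 30 days (November has 30).
Dec 26, 1829 → Jan 26, 1830: 31 days (December has 31).
Jan 26, 1830 → Feb 26, 1830: 31 days (January has 31).
Feb 26, 1830 → Mar 26, 1830: 28 days (February has 28).
Mar 26, 1830 → Apr 26, 1830: 31 days (March has 31).
Apr 26, 1830 → May 26, 1830: 30 days (April has 30).
May 26, 1830 → Jun 26, 1830: 31 days (May has 31).
Jun 26, 1830 → Jun 28, 1830: 2 days.
Total: 1433 days.

1433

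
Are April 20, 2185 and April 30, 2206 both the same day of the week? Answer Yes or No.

Yes

From Apr 20, 2185 to Apr 30, 2206 is 7679 days.
7679 mod 7 = 0, so they are the same weekday.
(Apr 20, 2185 is a Wednesday; Apr 30, 2206 is a Wednesday.)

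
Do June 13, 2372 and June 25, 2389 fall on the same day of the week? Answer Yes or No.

No

From Jun 13, 2372 to Jun 25, 2389 is 6221 days.
6221 mod 7 = 5, so they are different weekdays.
(Jun 13, 2372 is a Tuesday; Jun 25, 2389 is a Sunday.)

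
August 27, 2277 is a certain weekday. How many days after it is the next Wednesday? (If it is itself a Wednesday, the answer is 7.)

2

Aug 27, 2277 is a Monday.
From Monday to the next Wednesday is 2 days.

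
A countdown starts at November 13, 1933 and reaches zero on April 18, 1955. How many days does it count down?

Nov 13, 1933 → Nov 13, 1934: 365 days.
Nov 13, 1934 → Nov 13, 1935: 365 days.
Nov 13, 1935 → Nov 13, 1936: 366 days (Feb 29, 1936 is in that span).
Nov 13, 1936 → Nov 13, 1937: 365 days.
Nov 13, 1937 → Nov 13, 1938: 365 days.
Nov 13, 1938 → Nov 13, 1939: 365 days.
Nov 13, 1939 → Nov 13, 1940: 366 days (Feb 29, 1940 is in that span).
Nov 13, 1940 → Nov 13, 1941: 365 days.
Nov 13, 1941 → Nov 13, 1942: 365 days.
Nov 13, 1942 → Nov 13, 1943: 365 days.
Nov 13, 1943 → Nov 13, 1944: 366 days (Feb 29, 1944 is in that span).
Nov 13, 1944 → Nov 13, 1945: 365 days.
Nov 13, 1945 → Nov 13, 1946: 365 days.
Nov 13, 1946 → Nov 13, 1947: 365 days.
Nov 13, 1947 → Nov 13, 1948: 366 days (Feb 29, 1948 is in that span).
Nov 13, 1948 → Nov 13, 1949: 365 days.
Nov 13, 1949 → Nov 13, 1950: 365 days.
Nov 13, 1950 → Nov 13, 1951: 365 days.
Nov 13, 1951 → Nov 13, 1952: 366 days (Feb 29, 1952 is in that span).
Nov 13, 1952 → Nov 13, 1953: 365 days.
Nov 13, 1953 → Nov 13, 1954: 365 days.
Nov 13, 1954 → Dec 13, 1954: 30 days (November has 30).
Dec 13, 1954 → Jan 13, 1955: 31 days (December has 31).
Jan 13, 1955 → Feb 13, 1955: 31 days (January has 31).
Feb 13, 1955 → Mar 13, 1955: 28 days (February has 28).
Mar 13, 1955 → Apr 13, 1955: 31 days (March has 31).
Apr 13, 1955 → Apr 18, 1955: 5 days.
Total: 7826 days.

7826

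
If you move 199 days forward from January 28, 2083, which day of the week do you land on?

First find the weekday of Jan 28, 2083. Doomsday rule: the anchor day for the 2000s is Tuesday. For year 83: 83÷12 = 6 r 11, and 11÷4 = 2, so 6+11+2 = 19.
Tuesday + 19 ≡ Sunday — that's 2083's doomsday.
In January the doomsday date is Jan 3 (2083 is not a leap year).
Jan 28 is 25 days after Jan 3; 25 mod 7 = 4, so Sunday + 4 = Thursday.
199 mod 7 = 3, so 199 days after a Thursday is Thursday + 3 = Sunday.

Sunday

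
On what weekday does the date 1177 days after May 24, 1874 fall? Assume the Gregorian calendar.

May 24, 1874 is a Sunday.
1177 mod 7 = 1, so 1177 days after a Sunday is Sunday + 1 = Monday.

Monday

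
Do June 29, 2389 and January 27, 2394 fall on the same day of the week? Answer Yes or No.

From Jun 29, 2389 to Jan 27, 2394 is 1673 days.
1673 mod 7 = 0, so they are the same weekday.
(Jun 29, 2389 is a Thursday; Jan 27, 2394 is a Thursday.)

Yes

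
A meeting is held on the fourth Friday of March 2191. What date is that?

March 25, 2191

March 1, 2191 is a Tuesday.
The first Friday is therefore March 4 (3 days later).
The fourth Friday is 4 + 3×7 = March 25.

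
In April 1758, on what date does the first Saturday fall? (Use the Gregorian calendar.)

April 1, 1758 is a Saturday.
The first Saturday is therefore April 1 (same day).

April 1, 1758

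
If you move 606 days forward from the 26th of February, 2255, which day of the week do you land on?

First find the weekday of Feb 26, 2255. Doomsday rule: the anchor day for the 2200s is Friday. For year 55: 55÷12 = 4 r 7, and 7÷4 = 1, so 4+7+1 = 12.
Friday + 12 ≡ Wednesday — that's 2255's doomsday.
In February the doomsday date is Feb 28 (2255 is not a leap year).
Feb 26 is 2 days before Feb 28; 2 mod 7 = 2, so Wednesday − 2 = Monday.
606 mod 7 = 4, so 606 days after a Monday is Monday + 4 = Friday.

Friday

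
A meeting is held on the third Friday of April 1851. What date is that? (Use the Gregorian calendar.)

April 1, 1851 is a Tuesday.
The first Friday is therefore April 4 (3 days later).
The third Friday is 4 + 2×7 = April 18.

April 18, 1851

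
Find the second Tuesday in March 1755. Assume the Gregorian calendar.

March 11, 1755

March 1, 1755 is a Saturday.
The first Tuesday is therefore March 4 (3 days later).
The second Tuesday is 4 + 1×7 = March 11.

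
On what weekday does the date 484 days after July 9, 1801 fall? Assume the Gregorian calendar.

Friday

First find the weekday of Jul 9, 1801. Doomsday rule: the anchor day for the 1800s is Friday. For year 01: 1÷12 = 0 r 1, and 1÷4 = 0, so 0+1+0 = 1.
Friday + 1 ≡ Saturday — that's 1801's doomsday.
In July the doomsday date is Jul 11.
Jul 9 is 2 days before Jul 11; 2 mod 7 = 2, so Saturday − 2 = Thursday.
484 mod 7 = 1, so 484 days after a Thursday is Thursday + 1 = Friday.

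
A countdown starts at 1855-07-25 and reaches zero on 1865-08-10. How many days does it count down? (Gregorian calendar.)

3669

Jul 25, 1855 → Jul 25, 1856: 366 days (Feb 29, 1856 is in that span).
Jul 25, 1856 → Jul 25, 1857: 365 days.
Jul 25, 1857 → Jul 25, 1858: 365 days.
Jul 25, 1858 → Jul 25, 1859: 365 days.
Jul 25, 1859 → Jul 25, 1860: 366 days (Feb 29, 1860 is in that span).
Jul 25, 1860 → Jul 25, 1861: 365 days.
Jul 25, 1861 → Jul 25, 1862: 365 days.
Jul 25, 1862 → Jul 25, 1863: 365 days.
Jul 25, 1863 → Jul 25, 1864: 366 days (Feb 29, 1864 is in that span).
Jul 25, 1864 → Aug 25, 1864: 31 days (July has 31).
Aug 25, 1864 → Sep 25, 1864: 31 days (August has 31).
Sep 25, 1864 → Oct 25, 1864: 30 days (September has 30).
Oct 25, 1864 → Nov 25, 1864: 31 days (October has 31).
Nov 25, 1864 → Dec 25, 1864: 30 days (November has 30).
Dec 25, 1864 → Jan 25, 1865: 31 days (December has 31).
Jan 25, 1865 → Feb 25, 1865: 31 days (January has 31).
Feb 25, 1865 → Mar 25, 1865: 28 days (February has 28).
Mar 25, 1865 → Apr 25, 1865: 31 days (March has 31).
Apr 25, 1865 → May 25, 1865: 30 days (April has 30).
May 25, 1865 → Jun 25, 1865: 31 days (May has 31).
Jun 25, 1865 → Jul 25, 1865: 30 days (June has 30).
Jul 25, 1865 → Aug 10, 1865: 16 days.
Total: 3669 days.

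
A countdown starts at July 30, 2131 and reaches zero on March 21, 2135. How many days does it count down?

Jul 30, 2131 → Jul 30, 2132: 366 days (Feb 29, 2132 is in that span).
Jul 30, 2132 → Jul 30, 2133: 365 days.
Jul 30, 2133 → Jul 30, 2134: 365 days.
Jul 30, 2134 → Aug 30, 2134: 31 days (July has 31).
Aug 30, 2134 → Sep 30, 2134: 31 days (August has 31).
Sep 30, 2134 → Oct 30, 2134: 30 days (September has 30).
Oct 30, 2134 → Nov 30, 2134: 31 days (October has 31).
Nov 30, 2134 → Dec 30, 2134: 30 days (November has 30).
Dec 30, 2134 → Jan 30, 2135: 31 days (December has 31).
Jan 30, 2135 → Feb 28, 2135: 29 days (January has 31).
Feb 28, 2135 → Mar 21, 2135: 21 days.
Total: 1330 days.

1330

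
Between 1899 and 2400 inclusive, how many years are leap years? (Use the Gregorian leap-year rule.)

122

Multiples of 4 in [1899,2400]: 126.
Of those, multiples of 100: 6 (not leap unless ÷400).
Multiples of 400: 2.
Leap years = 126 − 6 + 2 = 122.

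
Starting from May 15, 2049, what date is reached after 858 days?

+365 (one year) → May 15, 2050 (493 left).
+365 (one year) → May 15, 2051 (128 left).
May has 31 days: +17 → Jun 1, 2051 (111 left).
Jun has 30 days: +30 → Jul 1, 2051 (81 left).
Jul has 31 days: +31 → Aug 1, 2051 (50 left).
Aug has 31 days: +31 → Sep 1, 2051 (19 left).
+19 → Sep 20, 2051.

September 20, 2051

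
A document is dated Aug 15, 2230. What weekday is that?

Sunday

Doomsday rule: the anchor day for the 2200s is Friday. For year 30: 30÷12 = 2 r 6, and 6÷4 = 1, so 2+6+1 = 9.
Friday + 9 ≡ Sunday — that's 2230's doomsday.
In August the doomsday date is Aug 8.
Aug 15 is 7 days after Aug 8; 7 mod 7 = 0, so Sunday + 0 = Sunday.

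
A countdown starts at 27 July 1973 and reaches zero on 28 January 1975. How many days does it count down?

550

Jul 27, 1973 → Jul 27, 1974: 365 days.
Jul 27, 1974 → Aug 27, 1974: 31 days (July has 31).
Aug 27, 1974 → Sep 27, 1974: 31 days (August has 31).
Sep 27, 1974 → Oct 27, 1974: 30 days (September has 30).
Oct 27, 1974 → Nov 27, 1974: 31 days (October has 31).
Nov 27, 1974 → Dec 27, 1974: 30 days (November has 30).
Dec 27, 1974 → Jan 27, 1975: 31 days (December has 31).
Jan 27, 1975 → Jan 28, 1975: 1 days.
Total: 550 days.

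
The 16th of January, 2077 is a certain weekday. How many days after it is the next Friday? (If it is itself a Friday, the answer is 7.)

6

Jan 16, 2077 is a Saturday.
From Saturday to the next Friday is 6 days.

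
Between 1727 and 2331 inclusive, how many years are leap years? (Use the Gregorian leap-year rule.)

Multiples of 4 in [1727,2331]: 151.
Of those, multiples of 100: 6 (not leap unless ÷400).
Multiples of 400: 1.
Leap years = 151 − 6 + 1 = 146.

146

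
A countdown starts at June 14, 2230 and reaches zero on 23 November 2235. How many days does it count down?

1988

Jun 14, 2230 → Jun 14, 2231: 365 days.
Jun 14, 2231 → Jun 14, 2232: 366 days (Feb 29, 2232 is in that span).
Jun 14, 2232 → Jun 14, 2233: 365 days.
Jun 14, 2233 → Jun 14, 2234: 365 days.
Jun 14, 2234 → Jun 14, 2235: 365 days.
Jun 14, 2235 → Jul 14, 2235: 30 days (June has 30).
Jul 14, 2235 → Aug 14, 2235: 31 days (July has 31).
Aug 14, 2235 → Sep 14, 2235: 31 days (August has 31).
Sep 14, 2235 → Oct 14, 2235: 30 days (September has 30).
Oct 14, 2235 → Nov 14, 2235: 31 days (October has 31).
Nov 14, 2235 → Nov 23, 2235: 9 days.
Total: 1988 days.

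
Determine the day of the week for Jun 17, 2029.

Sunday

Doomsday rule: the anchor day for the 2000s is Tuesday. For year 29: 29÷12 = 2 r 5, and 5÷4 = 1, so 2+5+1 = 8.
Tuesday + 8 ≡ Wednesday — that's 2029's doomsday.
In June the doomsday date is Jun 6.
Jun 17 is 11 days after Jun 6; 11 mod 7 = 4, so Wednesday + 4 = Sunday.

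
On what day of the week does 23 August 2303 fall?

Sunday

Doomsday rule: the anchor day for the 2300s is Wednesday. For year 03: 3÷12 = 0 r 3, and 3÷4 = 0, so 0+3+0 = 3.
Wednesday + 3 ≡ Saturday — that's 2303's doomsday.
In August the doomsday date is Aug 8.
Aug 23 is 15 days after Aug 8; 15 mod 7 = 1, so Saturday + 1 = Sunday.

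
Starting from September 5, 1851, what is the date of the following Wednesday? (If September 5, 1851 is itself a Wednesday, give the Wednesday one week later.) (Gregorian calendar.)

Sep 5, 1851 is a Friday.
From Friday to the next Wednesday is 5 days.
Sep 5, 1851 + 5 = Sep 10, 1851.

September 10, 1851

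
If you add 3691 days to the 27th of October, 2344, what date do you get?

December 5, 2354

+365 (one year) → Oct 27, 2345 (3326 left).
+365 (one year) → Oct 27, 2346 (2961 left).
+365 (one year) → Oct 27, 2347 (2596 left).
+366 (one year; includes Feb 29, 2348) → Oct 27, 2348 (2230 left).
+365 (one year) → Oct 27, 2349 (1865 left).
+365 (one year) → Oct 27, 2350 (1500 left).
+365 (one year) → Oct 27, 2351 (1135 left).
+366 (one year; includes Feb 29, 2352) → Oct 27, 2352 (769 left).
+365 (one year) → Oct 27, 2353 (404 left).
+365 (one year) → Oct 27, 2354 (39 left).
Oct has 31 days: +5 → Nov 1, 2354 (34 left).
Nov has 30 days: +30 → Dec 1, 2354 (4 left).
+4 → Dec 5, 2354.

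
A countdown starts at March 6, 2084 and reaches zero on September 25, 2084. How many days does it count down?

Mar 6, 2084 → Apr 6, 2084: 31 days (March has 31).
Apr 6, 2084 → May 6, 2084: 30 days (April has 30).
May 6, 2084 → Jun 6, 2084: 31 days (May has 31).
Jun 6, 2084 → Jul 6, 2084: 30 days (June has 30).
Jul 6, 2084 → Aug 6, 2084: 31 days (July has 31).
Aug 6, 2084 → Sep 6, 2084: 31 days (August has 31).
Sep 6, 2084 → Sep 25, 2084: 19 days.
Total: 203 days.

203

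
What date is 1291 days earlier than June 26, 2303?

December 12, 2299

−365 (one year) → Jun 26, 2302 (926 left).
−365 (one year) → Jun 26, 2301 (561 left).
−365 (one year) → Jun 26, 2300 (196 left).
−26 → May 31, 2300 (end of May, 31 days; 170 left).
−31 → Apr 30, 2300 (end of Apr, 30 days; 139 left).
−30 → Mar 31, 2300 (end of Mar, 31 days; 109 left).
−31 → Feb 28, 2300 (end of Feb, 28 days; 78 left).
−28 → Jan 31, 2300 (end of Jan, 31 days; 50 left).
−31 → Dec 31, 2299 (end of Dec, 31 days; 19 left).
−19 → Dec 12, 2299.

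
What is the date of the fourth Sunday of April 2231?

April 1, 2231 is a Friday.
The first Sunday is therefore April 3 (2 days later).
The fourth Sunday is 3 + 3×7 = April 24.

April 24, 2231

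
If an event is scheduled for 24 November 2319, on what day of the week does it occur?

Doomsday rule: the anchor day for the 2300s is Wednesday. For year 19: 19÷12 = 1 r 7, and 7÷4 = 1, so 1+7+1 = 9.
Wednesday + 9 ≡ Friday — that's 2319's doomsday.
In November the doomsday date is Nov 7.
Nov 24 is 17 days after Nov 7; 17 mod 7 = 3, so Friday + 3 = Monday.

Monday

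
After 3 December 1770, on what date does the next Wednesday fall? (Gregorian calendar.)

Dec 3, 1770 is a Monday.
From Monday to the next Wednesday is 2 days.
Dec 3, 1770 + 2 = Dec 5, 1770.

December 5, 1770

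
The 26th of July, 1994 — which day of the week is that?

Tuesday

January 1, 1994 is a Saturday.
Jan 1, 1994 → Feb 1, 1994: 31 days (January has 31).
Feb 1, 1994 → Mar 1, 1994: 28 days (February has 28).
Mar 1, 1994 → Apr 1, 1994: 31 days (March has 31).
Apr 1, 1994 → May 1, 1994: 30 days (April has 30).
May 1, 1994 → Jun 1, 1994: 31 days (May has 31).
Jun 1, 1994 → Jul 1, 1994: 30 days (June has 30).
Jul 1, 1994 → Jul 26, 1994: 25 days.
Total: 206 days.
206 mod 7 = 3, so Saturday + 3 = Tuesday.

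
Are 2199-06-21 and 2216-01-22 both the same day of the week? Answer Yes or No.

No

From Jun 21, 2199 to Jan 22, 2216 is 6058 days.
6058 mod 7 = 3, so they are different weekdays.
(Jun 21, 2199 is a Friday; Jan 22, 2216 is a Monday.)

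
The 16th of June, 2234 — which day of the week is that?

Doomsday rule: the anchor day for the 2200s is Friday. For year 34: 34÷12 = 2 r 10, and 10÷4 = 2, so 2+10+2 = 14.
Friday + 14 ≡ Friday — that's 2234's doomsday.
In June the doomsday date is Jun 6.
Jun 16 is 10 days after Jun 6; 10 mod 7 = 3, so Friday + 3 = Monday.

Monday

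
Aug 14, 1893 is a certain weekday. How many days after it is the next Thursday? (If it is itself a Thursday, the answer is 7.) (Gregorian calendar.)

3

Aug 14, 1893 is a Monday.
From Monday to the next Thursday is 3 days.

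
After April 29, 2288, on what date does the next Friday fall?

May 4, 2288

Apr 29, 2288 is a Sunday.
From Sunday to the next Friday is 5 days.
Apr 29, 2288 + 5 = May 4, 2288.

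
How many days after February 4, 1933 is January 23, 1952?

Feb 4, 1933 → Feb 4, 1934: 365 days.
Feb 4, 1934 → Feb 4, 1935: 365 days.
Feb 4, 1935 → Feb 4, 1936: 365 days.
Feb 4, 1936 → Feb 4, 1937: 366 days (Feb 29, 1936 is in that span).
Feb 4, 1937 → Feb 4, 1938: 365 days.
Feb 4, 1938 → Feb 4, 1939: 365 days.
Feb 4, 1939 → Feb 4, 1940: 365 days.
Feb 4, 1940 → Feb 4, 1941: 366 days (Feb 29, 1940 is in that span).
Feb 4, 1941 → Feb 4, 1942: 365 days.
Feb 4, 1942 → Feb 4, 1943: 365 days.
Feb 4, 1943 → Feb 4, 1944: 365 days.
Feb 4, 1944 → Feb 4, 1945: 366 days (Feb 29, 1944 is in that span).
Feb 4, 1945 → Feb 4, 1946: 365 days.
Feb 4, 1946 → Feb 4, 1947: 365 days.
Feb 4, 1947 → Feb 4, 1948: 365 days.
Feb 4, 1948 → Feb 4, 1949: 366 days (Feb 29, 1948 is in that span).
Feb 4, 1949 → Feb 4, 1950: 365 days.
Feb 4, 1950 → Feb 4, 1951: 365 days.
Feb 4, 1951 → Mar 4, 1951: 28 days (February has 28).
Mar 4, 1951 → Apr 4, 1951: 31 days (March has 31).
Apr 4, 1951 → May 4, 1951: 30 days (April has 30).
May 4, 1951 → Jun 4, 1951: 31 days (May has 31).
Jun 4, 1951 → Jul 4, 1951: 30 days (June has 30).
Jul 4, 1951 → Aug 4, 1951: 31 days (July has 31).
Aug 4, 1951 → Sep 4, 1951: 31 days (August has 31).
Sep 4, 1951 → Oct 4, 1951: 30 days (September has 30).
Oct 4, 1951 → Nov 4, 1951: 31 days (October has 31).
Nov 4, 1951 → Dec 4, 1951: 30 days (November has 30).
Dec 4, 1951 → Jan 4, 1952: 31 days (December has 31).
Jan 4, 1952 → Jan 23, 1952: 19 days.
Total: 6927 days.

6927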